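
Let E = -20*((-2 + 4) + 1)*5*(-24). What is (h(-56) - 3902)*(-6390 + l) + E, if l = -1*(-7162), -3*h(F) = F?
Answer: -8972200/3 ≈ -2.9907e+6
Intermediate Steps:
h(F) = -F/3
l = 7162
E = 7200 (E = -20*(2 + 1)*5*(-24) = -60*5*(-24) = -20*15*(-24) = -300*(-24) = 7200)
(h(-56) - 3902)*(-6390 + l) + E = (-1/3*(-56) - 3902)*(-6390 + 7162) + 7200 = (56/3 - 3902)*772 + 7200 = -11650/3*772 + 7200 = -8993800/3 + 7200 = -8972200/3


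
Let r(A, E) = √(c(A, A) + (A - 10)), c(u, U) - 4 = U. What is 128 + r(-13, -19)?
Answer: 128 + 4*I*√2 ≈ 128.0 + 5.6569*I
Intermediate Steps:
c(u, U) = 4 + U
r(A, E) = √(-6 + 2*A) (r(A, E) = √((4 + A) + (A - 10)) = √((4 + A) + (-10 + A)) = √(-6 + 2*A))
128 + r(-13, -19) = 128 + √(-6 + 2*(-13)) = 128 + √(-6 - 26) = 128 + √(-32) = 128 + 4*I*√2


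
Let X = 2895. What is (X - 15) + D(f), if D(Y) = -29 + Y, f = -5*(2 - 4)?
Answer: 2861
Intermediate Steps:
f = 10 (f = -5*(-2) = 10)
(X - 15) + D(f) = (2895 - 15) + (-29 + 10) = 2880 - 19 = 2861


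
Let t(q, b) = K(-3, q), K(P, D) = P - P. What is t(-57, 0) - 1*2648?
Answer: -2648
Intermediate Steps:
K(P, D) = 0
t(q, b) = 0
t(-57, 0) - 1*2648 = 0 - 1*2648 = 0 - 2648 = -2648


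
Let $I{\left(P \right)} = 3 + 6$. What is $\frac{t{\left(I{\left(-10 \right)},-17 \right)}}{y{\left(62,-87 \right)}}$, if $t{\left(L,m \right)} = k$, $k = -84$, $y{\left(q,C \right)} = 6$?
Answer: $-14$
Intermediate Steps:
$I{\left(P \right)} = 9$
$t{\left(L,m \right)} = -84$
$\frac{t{\left(I{\left(-10 \right)},-17 \right)}}{y{\left(62,-87 \right)}} = - \frac{84}{6} = \left(-84\right) \frac{1}{6} = -14$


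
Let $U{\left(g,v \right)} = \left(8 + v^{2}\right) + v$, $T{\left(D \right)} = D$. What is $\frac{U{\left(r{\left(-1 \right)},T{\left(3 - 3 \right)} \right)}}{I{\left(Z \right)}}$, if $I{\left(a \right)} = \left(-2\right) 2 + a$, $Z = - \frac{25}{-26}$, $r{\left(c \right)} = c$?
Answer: $- \frac{208}{79} \approx -2.6329$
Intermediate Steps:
$Z = \frac{25}{26}$ ($Z = \left(-25\right) \left(- \frac{1}{26}\right) = \frac{25}{26} \approx 0.96154$)
$I{\left(a \right)} = -4 + a$
$U{\left(g,v \right)} = 8 + v + v^{2}$
$\frac{U{\left(r{\left(-1 \right)},T{\left(3 - 3 \right)} \right)}}{I{\left(Z \right)}} = \frac{8 + \left(3 - 3\right) + \left(3 - 3\right)^{2}}{-4 + \frac{25}{26}} = \frac{8 + 0 + 0^{2}}{- \frac{79}{26}} = \left(8 + 0 + 0\right) \left(- \frac{26}{79}\right) = 8 \left(- \frac{26}{79}\right) = - \frac{208}{79}$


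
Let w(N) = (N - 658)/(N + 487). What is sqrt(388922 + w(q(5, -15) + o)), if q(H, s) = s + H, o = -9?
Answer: sqrt(2366192647)/78 ≈ 623.63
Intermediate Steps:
q(H, s) = H + s
w(N) = (-658 + N)/(487 + N)
sqrt(388922 + w(q(5, -15) + o)) = sqrt(388922 + (-658 + ((5 - 15) - 9))/(487 + ((5 - 15) - 9))) = sqrt(388922 + (-658 + (-10 - 9))/(487 + (-10 - 9))) = sqrt(388922 + (-658 - 19)/(487 - 19)) = sqrt(388922 - 677/468) = sqrt(182014819/468) = sqrt(2366192647)/78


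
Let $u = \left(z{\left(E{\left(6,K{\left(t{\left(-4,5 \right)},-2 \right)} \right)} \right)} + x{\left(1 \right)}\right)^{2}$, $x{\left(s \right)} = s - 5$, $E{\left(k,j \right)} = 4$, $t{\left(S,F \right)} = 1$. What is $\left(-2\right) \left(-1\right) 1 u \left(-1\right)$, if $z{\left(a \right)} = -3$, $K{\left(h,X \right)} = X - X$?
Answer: $-98$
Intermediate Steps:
$K{\left(h,X \right)} = 0$
$x{\left(s \right)} = -5 + s$ ($x{\left(s \right)} = s - 5 = -5 + s$)
$u = 49$ ($u = \left(-3 + \left(-5 + 1\right)\right)^{2} = \left(-3 - 4\right)^{2} = \left(-7\right)^{2} = 49$)
$\left(-2\right) \left(-1\right) 1 u \left(-1\right) = \left(-2\right) \left(-1\right) 1 \cdot 49 \left(-1\right) = 2 \cdot 1 \cdot 49 \left(-1\right) = 2 \cdot 49 \left(-1\right) = 98 \left(-1\right) = -98$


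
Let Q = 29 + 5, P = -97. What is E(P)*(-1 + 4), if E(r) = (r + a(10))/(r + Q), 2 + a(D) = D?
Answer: 89/21 ≈ 4.2381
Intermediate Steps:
a(D) = -2 + D
Q = 34
E(r) = (8 + r)/(34 + r) (E(r) = (r + (-2 + 10))/(r + 34) = (r + 8)/(34 + r) = (8 + r)/(34 + r))
E(P)*(-1 + 4) = ((8 - 97)/(34 - 97))*(-1 + 4) = (-89/(-63))*3 = -1/63*(-89)*3 = (89/63)*3 = 89/21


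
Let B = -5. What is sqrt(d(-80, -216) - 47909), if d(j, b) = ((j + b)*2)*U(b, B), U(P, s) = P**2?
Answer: I*sqrt(27668261) ≈ 5260.1*I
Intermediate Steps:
d(j, b) = b**2*(2*b + 2*j) (d(j, b) = ((j + b)*2)*b**2 = ((b + j)*2)*b**2 = (2*b + 2*j)*b**2 = b**2*(2*b + 2*j))
sqrt(d(-80, -216) - 47909) = sqrt(2*(-216)**2*(-216 - 80) - 47909) = sqrt(2*46656*(-296) - 47909) = sqrt(-27620352 - 47909) = sqrt(-27668261) = I*sqrt(27668261)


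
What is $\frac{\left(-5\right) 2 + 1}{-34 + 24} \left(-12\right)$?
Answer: $- \frac{54}{5} \approx -10.8$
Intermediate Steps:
$\frac{\left(-5\right) 2 + 1}{-34 + 24} \left(-12\right) = \frac{-10 + 1}{-10} \left(-12\right) = \left(- \frac{1}{10}\right) \left(-9\right) \left(-12\right) = \frac{9}{10} \left(-12\right) = - \frac{54}{5}$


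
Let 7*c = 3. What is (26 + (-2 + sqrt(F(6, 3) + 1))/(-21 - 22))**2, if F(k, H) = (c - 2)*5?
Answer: 8780752/12943 - 1280*I*sqrt(21)/1849 ≈ 678.42 - 3.1724*I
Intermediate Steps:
c = 3/7 (c = (1/7)*3 = 3/7 ≈ 0.42857)
F(k, H) = -55/7 (F(k, H) = (3/7 - 2)*5 = -11/7*5 = -55/7)
(26 + (-2 + sqrt(F(6, 3) + 1))/(-21 - 22))**2 = (26 + (-2 + sqrt(-55/7 + 1))/(-21 - 22))**2 = (26 + (-2 + sqrt(-48/7))/(-43))**2 = (26 + (-2 + 4*I*sqrt(21)/7)*(-1/43))**2 = (26 + (2/43 - 4*I*sqrt(21)/301))**2 = (1120/43 - 4*I*sqrt(21)/301)**2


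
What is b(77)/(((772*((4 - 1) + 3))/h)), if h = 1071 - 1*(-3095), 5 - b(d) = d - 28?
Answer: -22913/579 ≈ -39.573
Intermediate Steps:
b(d) = 33 - d (b(d) = 5 - (d - 28) = 5 - (-28 + d) = 5 + (28 - d) = 33 - d)
h = 4166 (h = 1071 + 3095 = 4166)
b(77)/(((772*((4 - 1) + 3))/h)) = (33 - 1*77)/(((772*((4 - 1) + 3))/4166)) = (33 - 77)/(((772*(3 + 3))*(1/4166))) = -44/((772*6)*(1/4166)) = -44/(4632*(1/4166)) = -44/2316/2083 = -44*2083/2316 = -22913/579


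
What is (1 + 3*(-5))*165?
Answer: -2310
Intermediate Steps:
(1 + 3*(-5))*165 = (1 - 15)*165 = -14*165 = -2310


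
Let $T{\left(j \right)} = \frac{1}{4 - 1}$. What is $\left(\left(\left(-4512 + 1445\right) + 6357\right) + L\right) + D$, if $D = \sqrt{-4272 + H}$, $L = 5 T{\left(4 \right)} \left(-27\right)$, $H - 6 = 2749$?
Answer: $3245 + i \sqrt{1517} \approx 3245.0 + 38.949 i$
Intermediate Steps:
$H = 2755$ ($H = 6 + 2749 = 2755$)
$T{\left(j \right)} = \frac{1}{3}$
$L = -45$ ($L = 5 \cdot \frac{1}{3} \left(-27\right) = \frac{5}{3} \left(-27\right) = -45$)
$D = i \sqrt{1517}$ ($D = \sqrt{-4272 + 2755} = \sqrt{-1517} = i \sqrt{1517} \approx 38.949 i$)
$\left(\left(\left(-4512 + 1445\right) + 6357\right) + L\right) + D = \left(\left(\left(-4512 + 1445\right) + 6357\right) - 45\right) + i \sqrt{1517} = \left(\left(-3067 + 6357\right) - 45\right) + i \sqrt{1517} = \left(3290 - 45\right) + i \sqrt{1517} = 3245 + i \sqrt{1517}$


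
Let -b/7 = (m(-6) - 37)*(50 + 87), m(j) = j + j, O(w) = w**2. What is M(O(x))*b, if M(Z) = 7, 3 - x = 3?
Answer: 328937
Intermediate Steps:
x = 0 (x = 3 - 1*3 = 3 - 3 = 0)
m(j) = 2*j
b = 46991 (b = -7*(2*(-6) - 37)*(50 + 87) = -7*(-12 - 37)*137 = -(-343)*137 = -7*(-6713) = 46991)
M(O(x))*b = 7*46991 = 328937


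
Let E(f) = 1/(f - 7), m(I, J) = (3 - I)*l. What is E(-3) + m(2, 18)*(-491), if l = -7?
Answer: 34369/10 ≈ 3436.9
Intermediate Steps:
m(I, J) = -21 + 7*I (m(I, J) = (3 - I)*(-7) = -21 + 7*I)
E(f) = 1/(-7 + f)
E(-3) + m(2, 18)*(-491) = 1/(-7 - 3) + (-21 + 7*2)*(-491) = 1/(-10) + (-21 + 14)*(-491) = -1/10 - 7*(-491) = -1/10 + 3437 = 34369/10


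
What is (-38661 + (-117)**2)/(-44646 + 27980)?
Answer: 12486/8333 ≈ 1.4984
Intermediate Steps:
(-38661 + (-117)**2)/(-44646 + 27980) = (-38661 + 13689)/(-16666) = -24972*(-1/16666) = 12486/8333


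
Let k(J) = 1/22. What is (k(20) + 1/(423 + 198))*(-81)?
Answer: -1929/506 ≈ -3.8123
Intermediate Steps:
k(J) = 1/22
(k(20) + 1/(423 + 198))*(-81) = (1/22 + 1/(423 + 198))*(-81) = (1/22 + 1/621)*(-81) = (643/13662)*(-81) = -1929/506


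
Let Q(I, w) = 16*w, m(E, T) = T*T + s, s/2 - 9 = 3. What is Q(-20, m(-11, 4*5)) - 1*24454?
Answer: -17670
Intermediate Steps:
s = 24 (s = 18 + 2*3 = 18 + 6 = 24)
m(E, T) = 24 + T**2 (m(E, T) = T*T + 24 = T**2 + 24 = 24 + T**2)
Q(-20, m(-11, 4*5)) - 1*24454 = 16*(24 + (4*5)**2) - 1*24454 = 16*(24 + 20**2) - 24454 = 16*(24 + 400) - 24454 = 16*424 - 24454 = 6784 - 24454 = -17670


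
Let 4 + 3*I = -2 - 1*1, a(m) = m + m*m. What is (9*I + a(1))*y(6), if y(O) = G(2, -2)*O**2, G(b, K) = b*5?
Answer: -6840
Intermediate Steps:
a(m) = m + m**2
G(b, K) = 5*b
I = -7/3 (I = -4/3 + (-2 - 1*1)/3 = -4/3 + (-2 - 1)/3 = -4/3 + (1/3)*(-3) = -4/3 - 1 = -7/3 ≈ -2.3333)
y(O) = 10*O**2 (y(O) = (5*2)*O**2 = 10*O**2)
(9*I + a(1))*y(6) = (9*(-7/3) + 1*(1 + 1))*(10*6**2) = (-21 + 1*2)*(10*36) = (-21 + 2)*360 = -19*360 = -6840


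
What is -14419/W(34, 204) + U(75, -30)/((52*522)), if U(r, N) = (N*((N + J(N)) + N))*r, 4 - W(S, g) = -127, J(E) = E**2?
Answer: -8874713/49387 ≈ -179.70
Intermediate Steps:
W(S, g) = 131 (W(S, g) = 4 - 1*(-127) = 4 + 127 = 131)
U(r, N) = N*r*(N**2 + 2*N) (U(r, N) = (N*((N + N**2) + N))*r = (N*(N**2 + 2*N))*r = N*r*(N**2 + 2*N))
-14419/W(34, 204) + U(75, -30)/((52*522)) = -14419/131 + (75*(-30)**2*(2 - 30))/((52*522)) = -14419*1/131 + (75*900*(-28))/27144 = -14419/131 - 1890000*1/27144 = -14419/131 - 26250/377 = -8874713/49387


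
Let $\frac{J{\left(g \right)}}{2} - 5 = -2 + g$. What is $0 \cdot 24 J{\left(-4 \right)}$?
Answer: $0$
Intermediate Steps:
$J{\left(g \right)} = 6 + 2 g$ ($J{\left(g \right)} = 10 + 2 \left(-2 + g\right) = 10 + \left(-4 + 2 g\right) = 6 + 2 g$)
$0 \cdot 24 J{\left(-4 \right)} = 0 \cdot 24 \left(6 + 2 \left(-4\right)\right) = 0 \left(6 - 8\right) = 0 \left(-2\right) = 0$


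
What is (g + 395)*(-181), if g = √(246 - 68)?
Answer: -71495 - 181*√178 ≈ -73910.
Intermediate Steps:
g = √178 ≈ 13.342
(g + 395)*(-181) = (√178 + 395)*(-181) = (395 + √178)*(-181) = -71495 - 181*√178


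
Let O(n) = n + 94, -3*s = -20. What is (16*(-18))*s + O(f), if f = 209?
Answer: -1617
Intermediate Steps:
s = 20/3 (s = -1/3*(-20) = 20/3 ≈ 6.6667)
O(n) = 94 + n
(16*(-18))*s + O(f) = (16*(-18))*(20/3) + (94 + 209) = -288*20/3 + 303 = -1920 + 303 = -1617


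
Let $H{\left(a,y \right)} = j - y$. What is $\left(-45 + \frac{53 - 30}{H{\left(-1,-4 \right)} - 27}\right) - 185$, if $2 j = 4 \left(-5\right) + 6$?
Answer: $- \frac{6923}{30} \approx -230.77$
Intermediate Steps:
$j = -7$ ($j = \frac{4 \left(-5\right) + 6}{2} = \frac{-20 + 6}{2} = \frac{1}{2} \left(-14\right) = -7$)
$H{\left(a,y \right)} = -7 - y$
$\left(-45 + \frac{53 - 30}{H{\left(-1,-4 \right)} - 27}\right) - 185 = \left(-45 + \frac{53 - 30}{\left(-7 - -4\right) - 27}\right) - 185 = \left(-45 + \frac{23}{\left(-7 + 4\right) - 27}\right) - 185 = \left(-45 + \frac{23}{-3 - 27}\right) - 185 = \left(-45 + \frac{23}{-30}\right) - 185 = \left(-45 + 23 \left(- \frac{1}{30}\right)\right) - 185 = \left(-45 - \frac{23}{30}\right) - 185 = - \frac{1373}{30} - 185 = - \frac{6923}{30}$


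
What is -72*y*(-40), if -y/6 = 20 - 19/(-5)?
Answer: -411264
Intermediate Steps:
y = -714/5 (y = -6*(20 - 19/(-5)) = -6*(20 - 19*(-⅕)) = -6*(20 + 19/5) = -6*119/5 = -714/5 ≈ -142.80)
-72*y*(-40) = -72*(-714/5)*(-40) = (51408/5)*(-40) = -411264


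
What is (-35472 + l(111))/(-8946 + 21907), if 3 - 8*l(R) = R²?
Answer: -148047/51844 ≈ -2.8556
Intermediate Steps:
l(R) = 3/8 - R²/8
(-35472 + l(111))/(-8946 + 21907) = (-35472 + (3/8 - ⅛*111²))/(-8946 + 21907) = (-35472 + (3/8 - ⅛*12321))/12961 = (-35472 + (3/8 - 12321/8))*(1/12961) = (-35472 - 6159/4)*(1/12961) = -148047/4*1/12961 = -148047/51844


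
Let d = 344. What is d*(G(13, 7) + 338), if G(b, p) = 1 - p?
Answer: 114208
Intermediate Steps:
d*(G(13, 7) + 338) = 344*((1 - 1*7) + 338) = 344*((1 - 7) + 338) = 344*(-6 + 338) = 344*332 = 114208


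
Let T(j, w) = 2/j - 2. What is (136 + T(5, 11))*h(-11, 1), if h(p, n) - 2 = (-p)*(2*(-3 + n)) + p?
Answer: -35616/5 ≈ -7123.2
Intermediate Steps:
h(p, n) = 2 + p - p*(-6 + 2*n) (h(p, n) = 2 + ((-p)*(2*(-3 + n)) + p) = 2 + ((-p)*(-6 + 2*n) + p) = 2 + (-p*(-6 + 2*n) + p) = 2 + (p - p*(-6 + 2*n)) = 2 + p - p*(-6 + 2*n))
T(j, w) = -2 + 2/j
(136 + T(5, 11))*h(-11, 1) = (136 + (-2 + 2/5))*(2 + 7*(-11) - 2*1*(-11)) = (136 + (-2 + 2*(⅕)))*(2 - 77 + 22) = (136 + (-2 + ⅖))*(-53) = (136 - 8/5)*(-53) = (672/5)*(-53) = -35616/5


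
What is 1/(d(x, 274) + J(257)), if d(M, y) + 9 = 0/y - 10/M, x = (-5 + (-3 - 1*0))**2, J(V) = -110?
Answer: -32/3813 ≈ -0.0083923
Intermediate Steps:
x = 64 (x = (-5 + (-3 + 0))**2 = (-5 - 3)**2 = (-8)**2 = 64)
d(M, y) = -9 - 10/M (d(M, y) = -9 + (0/y - 10/M) = -9 + (0 - 10/M) = -9 - 10/M)
1/(d(x, 274) + J(257)) = 1/((-9 - 10/64) - 110) = 1/((-9 - 10*1/64) - 110) = 1/((-9 - 5/32) - 110) = 1/(-293/32 - 110) = 1/(-3813/32) = -32/3813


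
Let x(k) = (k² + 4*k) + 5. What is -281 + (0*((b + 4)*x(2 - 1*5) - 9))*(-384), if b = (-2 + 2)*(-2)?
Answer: -281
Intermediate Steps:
b = 0 (b = 0*(-2) = 0)
x(k) = 5 + k² + 4*k
-281 + (0*((b + 4)*x(2 - 1*5) - 9))*(-384) = -281 + (0*((0 + 4)*(5 + (2 - 1*5)² + 4*(2 - 1*5)) - 9))*(-384) = -281 + (0*(4*(5 + (2 - 5)² + 4*(2 - 5)) - 9))*(-384) = -281 + (0*(4*(5 + (-3)² + 4*(-3)) - 9))*(-384) = -281 + (0*(4*(5 + 9 - 12) - 9))*(-384) = -281 + (0*(4*2 - 9))*(-384) = -281 + (0*(8 - 9))*(-384) = -281 + (0*(-1))*(-384) = -281 + 0*(-384) = -281 + 0 = -281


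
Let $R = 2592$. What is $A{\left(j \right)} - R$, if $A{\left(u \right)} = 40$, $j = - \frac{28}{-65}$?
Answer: $-2552$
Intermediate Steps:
$j = \frac{28}{65}$ ($j = \left(-28\right) \left(- \frac{1}{65}\right) = \frac{28}{65} \approx 0.43077$)
$A{\left(j \right)} - R = 40 - 2592 = -2552$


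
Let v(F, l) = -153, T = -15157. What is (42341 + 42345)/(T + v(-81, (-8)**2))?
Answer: -42343/7655 ≈ -5.5314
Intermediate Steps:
(42341 + 42345)/(T + v(-81, (-8)**2)) = (42341 + 42345)/(-15157 - 153) = 84686/(-15310) = 84686*(-1/15310) = -42343/7655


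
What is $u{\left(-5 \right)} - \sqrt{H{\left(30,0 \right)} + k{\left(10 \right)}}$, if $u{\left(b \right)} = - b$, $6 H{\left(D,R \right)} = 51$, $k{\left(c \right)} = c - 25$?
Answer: $5 - \frac{i \sqrt{26}}{2} \approx 5.0 - 2.5495 i$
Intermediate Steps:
$k{\left(c \right)} = -25 + c$ ($k{\left(c \right)} = c - 25 = -25 + c$)
$H{\left(D,R \right)} = \frac{17}{2}$ ($H{\left(D,R \right)} = \frac{1}{6} \cdot 51 = \frac{17}{2}$)
$u{\left(-5 \right)} - \sqrt{H{\left(30,0 \right)} + k{\left(10 \right)}} = \left(-1\right) \left(-5\right) - \sqrt{\frac{17}{2} + \left(-25 + 10\right)} = 5 - \sqrt{\frac{17}{2} - 15} = 5 - \sqrt{- \frac{13}{2}} = 5 - \frac{i \sqrt{26}}{2}$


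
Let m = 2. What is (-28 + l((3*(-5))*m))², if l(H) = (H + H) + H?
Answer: 13924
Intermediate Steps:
l(H) = 3*H (l(H) = 2*H + H = 3*H)
(-28 + l((3*(-5))*m))² = (-28 + 3*((3*(-5))*2))² = (-28 + 3*(-15*2))² = (-28 + 3*(-30))² = (-28 - 90)² = (-118)² = 13924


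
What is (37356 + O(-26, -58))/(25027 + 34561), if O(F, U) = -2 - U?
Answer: 9353/14897 ≈ 0.62784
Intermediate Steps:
(37356 + O(-26, -58))/(25027 + 34561) = (37356 + (-2 - 1*(-58)))/(25027 + 34561) = (37356 + (-2 + 58))/59588 = (37356 + 56)*(1/59588) = 37412*(1/59588) = 9353/14897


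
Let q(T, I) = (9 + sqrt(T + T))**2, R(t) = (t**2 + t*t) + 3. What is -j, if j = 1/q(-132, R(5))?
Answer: I/(3*(12*sqrt(66) + 61*I)) ≈ 0.0015375 + 0.0024572*I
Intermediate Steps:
R(t) = 3 + 2*t**2 (R(t) = (t**2 + t**2) + 3 = 2*t**2 + 3 = 3 + 2*t**2)
q(T, I) = (9 + sqrt(2)*sqrt(T))**2 (q(T, I) = (9 + sqrt(2*T))**2 = (9 + sqrt(2)*sqrt(T))**2)
j = (9 + 2*I*sqrt(66))**(-2) (j = 1/((9 + sqrt(2)*sqrt(-132))**2) = 1/((9 + sqrt(2)*(2*I*sqrt(33)))**2) = 1/((9 + 2*I*sqrt(66))**2) = (9 + 2*I*sqrt(66))**(-2) ≈ -0.0015375 - 0.0024572*I)
-j = -1/(9 + 2*I*sqrt(66))**2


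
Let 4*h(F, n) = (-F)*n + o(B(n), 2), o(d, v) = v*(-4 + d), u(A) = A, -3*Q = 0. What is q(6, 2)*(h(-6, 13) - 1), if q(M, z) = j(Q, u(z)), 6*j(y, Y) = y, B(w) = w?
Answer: 0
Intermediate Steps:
Q = 0 (Q = -⅓*0 = 0)
j(y, Y) = y/6
h(F, n) = -2 + n/2 - F*n/4 (h(F, n) = ((-F)*n + 2*(-4 + n))/4 = (-F*n + (-8 + 2*n))/4 = (-8 + 2*n - F*n)/4 = -2 + n/2 - F*n/4)
q(M, z) = 0 (q(M, z) = (⅙)*0 = 0)
q(6, 2)*(h(-6, 13) - 1) = 0*((-2 + (½)*13 - ¼*(-6)*13) - 1) = 0*((-2 + 13/2 + 39/2) - 1) = 0*(24 - 1) = 0*23 = 0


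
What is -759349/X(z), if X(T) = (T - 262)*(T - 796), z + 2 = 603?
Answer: 759349/66105 ≈ 11.487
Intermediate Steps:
z = 601 (z = -2 + 603 = 601)
X(T) = (-796 + T)*(-262 + T) (X(T) = (-262 + T)*(-796 + T) = (-796 + T)*(-262 + T))
-759349/X(z) = -759349/(208552 + 601² - 1058*601) = -759349/(208552 + 361201 - 635858) = -759349/(-66105) = -759349*(-1/66105) = 759349/66105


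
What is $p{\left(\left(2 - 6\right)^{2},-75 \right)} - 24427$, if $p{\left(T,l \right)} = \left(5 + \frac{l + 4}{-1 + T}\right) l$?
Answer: $-24447$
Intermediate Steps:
$p{\left(T,l \right)} = l \left(5 + \frac{4 + l}{-1 + T}\right)$ ($p{\left(T,l \right)} = \left(5 + \frac{4 + l}{-1 + T}\right) l = l \left(5 + \frac{4 + l}{-1 + T}\right)$)
$p{\left(\left(2 - 6\right)^{2},-75 \right)} - 24427 = - \frac{75 \left(-1 - 75 + 5 \left(2 - 6\right)^{2}\right)}{-1 + \left(2 - 6\right)^{2}} - 24427 = - \frac{75 \left(-1 - 75 + 5 \left(-4\right)^{2}\right)}{-1 + \left(-4\right)^{2}} - 24427 = - \frac{75 \left(-1 - 75 + 5 \cdot 16\right)}{-1 + 16} - 24427 = - \frac{75 \left(-1 - 75 + 80\right)}{15} - 24427 = \left(-75\right) \frac{1}{15} \cdot 4 - 24427 = -20 - 24427 = -24447$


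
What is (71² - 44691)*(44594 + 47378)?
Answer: -3646689800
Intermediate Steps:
(71² - 44691)*(44594 + 47378) = (5041 - 44691)*91972 = -39650*91972 = -3646689800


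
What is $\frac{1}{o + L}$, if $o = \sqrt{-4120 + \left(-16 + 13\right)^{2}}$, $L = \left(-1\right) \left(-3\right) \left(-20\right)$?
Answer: $- \frac{60}{7711} - \frac{i \sqrt{4111}}{7711} \approx -0.0077811 - 0.008315 i$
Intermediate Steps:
$L = -60$ ($L = 3 \left(-20\right) = -60$)
$o = i \sqrt{4111}$ ($o = \sqrt{-4120 + \left(-3\right)^{2}} = \sqrt{-4120 + 9} = \sqrt{-4111} = i \sqrt{4111} \approx 64.117 i$)
$\frac{1}{o + L} = \frac{1}{i \sqrt{4111} - 60} = \frac{1}{-60 + i \sqrt{4111}}$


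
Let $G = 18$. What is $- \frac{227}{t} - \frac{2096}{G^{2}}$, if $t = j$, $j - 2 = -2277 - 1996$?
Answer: $- \frac{2219617}{345951} \approx -6.416$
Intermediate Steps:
$j = -4271$ ($j = 2 - 4273 = -4271$)
$t = -4271$
$- \frac{227}{t} - \frac{2096}{G^{2}} = - \frac{227}{-4271} - \frac{2096}{18^{2}} = \left(-227\right) \left(- \frac{1}{4271}\right) - \frac{2096}{324} = \frac{227}{4271} - \frac{524}{81} = - \frac{2219617}{345951}$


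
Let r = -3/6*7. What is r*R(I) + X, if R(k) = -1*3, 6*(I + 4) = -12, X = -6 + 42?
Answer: 93/2 ≈ 46.500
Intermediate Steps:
X = 36
I = -6 (I = -4 + (⅙)*(-12) = -4 - 2 = -6)
r = -7/2 (r = -3*⅙*7 = -½*7 = -7/2 ≈ -3.5000)
R(k) = -3
r*R(I) + X = -7/2*(-3) + 36 = 21/2 + 36 = 93/2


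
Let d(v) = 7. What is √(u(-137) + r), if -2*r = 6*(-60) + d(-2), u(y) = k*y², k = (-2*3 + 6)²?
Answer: √706/2 ≈ 13.285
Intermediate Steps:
k = 0 (k = (-6 + 6)² = 0² = 0)
u(y) = 0 (u(y) = 0*y² = 0)
r = 353/2 (r = -(6*(-60) + 7)/2 = -(-360 + 7)/2 = -½*(-353) = 353/2 ≈ 176.50)
√(u(-137) + r) = √(0 + 353/2) = √(353/2) = √706/2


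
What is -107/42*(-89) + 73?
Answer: 12589/42 ≈ 299.74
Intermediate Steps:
-107/42*(-89) + 73 = 9523/42 + 73 = 12589/42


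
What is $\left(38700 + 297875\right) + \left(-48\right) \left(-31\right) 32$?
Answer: $384191$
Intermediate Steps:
$\left(38700 + 297875\right) + \left(-48\right) \left(-31\right) 32 = 336575 + 1488 \cdot 32 = 336575 + 47616 = 384191$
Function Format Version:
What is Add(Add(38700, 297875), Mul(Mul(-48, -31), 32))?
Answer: 384191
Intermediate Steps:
Add(Add(38700, 297875), Mul(Mul(-48, -31), 32)) = Add(336575, Mul(1488, 32)) = Add(336575, 47616) = 384191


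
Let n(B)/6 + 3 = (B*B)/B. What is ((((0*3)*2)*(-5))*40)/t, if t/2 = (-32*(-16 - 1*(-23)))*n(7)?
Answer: 0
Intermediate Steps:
n(B) = -18 + 6*B (n(B) = -18 + 6*((B*B)/B) = -18 + 6*(B**2/B) = -18 + 6*B)
t = -10752 (t = 2*((-32*(-16 - 1*(-23)))*(-18 + 6*7)) = 2*((-32*(-16 + 23))*(-18 + 42)) = 2*(-32*7*24) = 2*(-224*24) = 2*(-5376) = -10752)
((((0*3)*2)*(-5))*40)/t = ((((0*3)*2)*(-5))*40)/(-10752) = (((0*2)*(-5))*40)*(-1/10752) = ((0*(-5))*40)*(-1/10752) = (0*40)*(-1/10752) = 0*(-1/10752) = 0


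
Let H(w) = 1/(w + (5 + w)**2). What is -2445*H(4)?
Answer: -489/17 ≈ -28.765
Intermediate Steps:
-2445*H(4) = -2445/(4 + (5 + 4)**2) = -2445/(4 + 9**2) = -2445/(4 + 81) = -2445/85 = -2445*1/85 = -489/17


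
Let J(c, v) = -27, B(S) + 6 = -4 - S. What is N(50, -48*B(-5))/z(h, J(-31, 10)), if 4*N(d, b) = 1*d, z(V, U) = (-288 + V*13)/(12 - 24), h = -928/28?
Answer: 525/2516 ≈ 0.20866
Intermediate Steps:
B(S) = -10 - S (B(S) = -6 + (-4 - S) = -10 - S)
h = -232/7 (h = -928*1/28 = -232/7 ≈ -33.143)
z(V, U) = 24 - 13*V/12 (z(V, U) = (-288 + 13*V)/(-12) = (-288 + 13*V)*(-1/12) = 24 - 13*V/12)
N(d, b) = d/4 (N(d, b) = (1*d)/4 = d/4)
N(50, -48*B(-5))/z(h, J(-31, 10)) = ((¼)*50)/(24 - 13/12*(-232/7)) = 25/(2*(24 + 754/21)) = 25/(2*(1258/21)) = (25/2)*(21/1258) = 525/2516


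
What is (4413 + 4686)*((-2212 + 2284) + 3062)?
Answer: 28516266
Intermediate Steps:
(4413 + 4686)*((-2212 + 2284) + 3062) = 9099*(72 + 3062) = 9099*3134 = 28516266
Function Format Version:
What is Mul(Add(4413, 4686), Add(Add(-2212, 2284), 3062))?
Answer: 28516266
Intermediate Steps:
Mul(Add(4413, 4686), Add(Add(-2212, 2284), 3062)) = Mul(9099, Add(72, 3062)) = Mul(9099, 3134) = 28516266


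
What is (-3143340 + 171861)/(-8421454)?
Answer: 2971479/8421454 ≈ 0.35285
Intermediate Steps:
(-3143340 + 171861)/(-8421454) = -2971479*(-1/8421454) = 2971479/8421454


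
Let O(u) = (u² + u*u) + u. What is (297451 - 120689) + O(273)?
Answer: 326093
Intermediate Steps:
O(u) = u + 2*u² (O(u) = (u² + u²) + u = 2*u² + u = u + 2*u²)
(297451 - 120689) + O(273) = (297451 - 120689) + 273*(1 + 2*273) = 176762 + 273*(1 + 546) = 176762 + 273*547 = 176762 + 149331 = 326093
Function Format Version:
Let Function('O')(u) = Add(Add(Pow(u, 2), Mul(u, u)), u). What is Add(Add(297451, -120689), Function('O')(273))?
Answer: 326093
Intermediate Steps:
Function('O')(u) = Add(u, Mul(2, Pow(u, 2))) (Function('O')(u) = Add(Add(Pow(u, 2), Pow(u, 2)), u) = Add(Mul(2, Pow(u, 2)), u) = Add(u, Mul(2, Pow(u, 2))))
Add(Add(297451, -120689), Function('O')(273)) = Add(Add(297451, -120689), Mul(273, Add(1, Mul(2, 273)))) = Add(176762, Mul(273, Add(1, 546))) = Add(176762, Mul(273, 547)) = Add(176762, 149331) = 326093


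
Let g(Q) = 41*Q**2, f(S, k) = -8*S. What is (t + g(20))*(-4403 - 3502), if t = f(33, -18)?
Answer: -127555080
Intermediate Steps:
t = -264 (t = -8*33 = -264)
(t + g(20))*(-4403 - 3502) = (-264 + 41*20**2)*(-4403 - 3502) = (-264 + 41*400)*(-7905) = (-264 + 16400)*(-7905) = 16136*(-7905) = -127555080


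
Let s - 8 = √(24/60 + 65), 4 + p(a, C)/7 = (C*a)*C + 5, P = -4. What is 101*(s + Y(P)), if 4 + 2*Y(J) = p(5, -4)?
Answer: 58479/2 + 101*√1635/5 ≈ 30056.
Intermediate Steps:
p(a, C) = 7 + 7*a*C² (p(a, C) = -28 + 7*((C*a)*C + 5) = -28 + 7*(a*C² + 5) = -28 + 7*(5 + a*C²) = -28 + (35 + 7*a*C²) = 7 + 7*a*C²)
Y(J) = 563/2 (Y(J) = -2 + (7 + 7*5*(-4)²)/2 = -2 + (7 + 7*5*16)/2 = -2 + (7 + 560)/2 = -2 + (½)*567 = -2 + 567/2 = 563/2)
s = 8 + √1635/5 (s = 8 + √(24/60 + 65) = 8 + √(24*(1/60) + 65) = 8 + √(⅖ + 65) = 8 + √(327/5) = 8 + √1635/5 ≈ 16.087)
101*(s + Y(P)) = 101*((8 + √1635/5) + 563/2) = 101*(579/2 + √1635/5) = 58479/2 + 101*√1635/5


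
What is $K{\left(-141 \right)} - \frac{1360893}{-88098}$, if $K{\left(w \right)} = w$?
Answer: $- \frac{3686975}{29366} \approx -125.55$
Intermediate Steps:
$K{\left(-141 \right)} - \frac{1360893}{-88098} = -141 - \frac{1360893}{-88098} = -141 - - \frac{453631}{29366} = -141 + \frac{453631}{29366} = - \frac{3686975}{29366}$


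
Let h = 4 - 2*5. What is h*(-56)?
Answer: 336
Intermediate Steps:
h = -6 (h = 4 - 10 = -6)
h*(-56) = -6*(-56) = 336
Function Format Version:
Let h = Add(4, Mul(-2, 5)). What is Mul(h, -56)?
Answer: 336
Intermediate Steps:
h = -6 (h = Add(4, -10) = -6)
Mul(h, -56) = Mul(-6, -56) = 336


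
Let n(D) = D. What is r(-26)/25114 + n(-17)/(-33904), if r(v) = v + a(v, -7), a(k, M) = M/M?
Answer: -210331/425732528 ≈ -0.00049405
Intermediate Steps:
a(k, M) = 1
r(v) = 1 + v (r(v) = v + 1 = 1 + v)
r(-26)/25114 + n(-17)/(-33904) = (1 - 26)/25114 - 17/(-33904) = -25*1/25114 - 17*(-1/33904) = -25/25114 + 17/33904 = -210331/425732528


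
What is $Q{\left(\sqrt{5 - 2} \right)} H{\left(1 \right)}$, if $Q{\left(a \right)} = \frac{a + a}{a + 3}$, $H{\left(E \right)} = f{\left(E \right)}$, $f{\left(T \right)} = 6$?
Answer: $-6 + 6 \sqrt{3} \approx 4.3923$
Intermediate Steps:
$H{\left(E \right)} = 6$
$Q{\left(a \right)} = \frac{2 a}{3 + a}$
$Q{\left(\sqrt{5 - 2} \right)} H{\left(1 \right)} = \frac{2 \sqrt{5 - 2}}{3 + \sqrt{5 - 2}} \cdot 6 = \frac{2 \sqrt{3}}{3 + \sqrt{3}} \cdot 6 = \frac{12 \sqrt{3}}{3 + \sqrt{3}}$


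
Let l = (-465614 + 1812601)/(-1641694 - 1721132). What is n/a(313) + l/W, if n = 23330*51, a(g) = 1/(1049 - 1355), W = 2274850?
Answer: -2785245640677803624987/7649924726100 ≈ -3.6409e+8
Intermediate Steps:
a(g) = -1/306 (a(g) = 1/(-306) = -1/306)
l = -1346987/3362826 (l = 1346987/(-3362826) = 1346987*(-1/3362826) = -1346987/3362826 ≈ -0.40055)
n = 1189830
n/a(313) + l/W = 1189830/(-1/306) - 1346987/3362826/2274850 = 1189830*(-306) - 1346987/3362826*1/2274850 = -364087980 - 1346987/7649924726100 = -2785245640677803624987/7649924726100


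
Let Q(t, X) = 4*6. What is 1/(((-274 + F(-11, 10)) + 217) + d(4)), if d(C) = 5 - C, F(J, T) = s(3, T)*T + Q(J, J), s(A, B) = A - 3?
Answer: -1/32 ≈ -0.031250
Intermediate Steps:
Q(t, X) = 24
s(A, B) = -3 + A
F(J, T) = 24 (F(J, T) = (-3 + 3)*T + 24 = 0*T + 24 = 0 + 24 = 24)
1/(((-274 + F(-11, 10)) + 217) + d(4)) = 1/(((-274 + 24) + 217) + (5 - 1*4)) = 1/((-250 + 217) + (5 - 4)) = 1/(-33 + 1) = 1/(-32) = -1/32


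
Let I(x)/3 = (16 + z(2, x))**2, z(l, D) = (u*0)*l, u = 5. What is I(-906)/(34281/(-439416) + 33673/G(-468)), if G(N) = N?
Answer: -4387129344/411458291 ≈ -10.662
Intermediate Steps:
z(l, D) = 0 (z(l, D) = (5*0)*l = 0*l = 0)
I(x) = 768 (I(x) = 3*(16 + 0)**2 = 3*16**2 = 3*256 = 768)
I(-906)/(34281/(-439416) + 33673/G(-468)) = 768/(34281/(-439416) + 33673/(-468)) = 768/(34281*(-1/439416) + 33673*(-1/468)) = 768/(-3809/48824 - 33673/468) = 768/(-411458291/5712408) = 768*(-5712408/411458291) = -4387129344/411458291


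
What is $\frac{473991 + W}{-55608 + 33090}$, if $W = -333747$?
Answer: $- \frac{23374}{3753} \approx -6.2281$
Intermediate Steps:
$\frac{473991 + W}{-55608 + 33090} = \frac{473991 - 333747}{-55608 + 33090} = \frac{140244}{-22518} = 140244 \left(- \frac{1}{22518}\right) = - \frac{23374}{3753}$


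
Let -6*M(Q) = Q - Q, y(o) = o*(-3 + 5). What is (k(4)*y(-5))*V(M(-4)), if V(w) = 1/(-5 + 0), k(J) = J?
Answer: 8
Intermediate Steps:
y(o) = 2*o (y(o) = o*2 = 2*o)
M(Q) = 0 (M(Q) = -(Q - Q)/6 = -⅙*0 = 0)
V(w) = -⅕ (V(w) = 1/(-5) = -⅕)
(k(4)*y(-5))*V(M(-4)) = (4*(2*(-5)))*(-⅕) = (4*(-10))*(-⅕) = -40*(-⅕) = 8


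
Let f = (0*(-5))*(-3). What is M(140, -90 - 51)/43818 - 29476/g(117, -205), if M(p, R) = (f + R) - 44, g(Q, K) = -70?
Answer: 645783209/1533630 ≈ 421.08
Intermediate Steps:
f = 0 (f = 0*(-3) = 0)
M(p, R) = -44 + R (M(p, R) = (0 + R) - 44 = R - 44 = -44 + R)
M(140, -90 - 51)/43818 - 29476/g(117, -205) = (-44 + (-90 - 51))/43818 - 29476/(-70) = (-44 - 141)*(1/43818) - 29476*(-1/70) = -185*1/43818 + 14738/35 = -185/43818 + 14738/35 = 645783209/1533630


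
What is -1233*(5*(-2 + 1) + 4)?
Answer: 1233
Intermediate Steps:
-1233*(5*(-2 + 1) + 4) = -1233*(5*(-1) + 4) = -1233*(-5 + 4) = -1233*(-1) = 1233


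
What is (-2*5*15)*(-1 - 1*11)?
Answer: 1800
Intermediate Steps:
(-2*5*15)*(-1 - 1*11) = (-10*15)*(-1 - 11) = -150*(-12) = 1800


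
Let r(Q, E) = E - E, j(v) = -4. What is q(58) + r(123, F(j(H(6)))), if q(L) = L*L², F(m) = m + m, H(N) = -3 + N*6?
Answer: 195112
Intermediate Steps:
H(N) = -3 + 6*N
F(m) = 2*m
q(L) = L³
r(Q, E) = 0
q(58) + r(123, F(j(H(6)))) = 58³ + 0 = 195112 + 0 = 195112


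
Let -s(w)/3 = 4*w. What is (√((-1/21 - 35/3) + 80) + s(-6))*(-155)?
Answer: -11160 - 155*√3346/7 ≈ -12441.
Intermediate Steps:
s(w) = -12*w
(√((-1/21 - 35/3) + 80) + s(-6))*(-155) = (√((-1/21 - 35/3) + 80) - 12*(-6))*(-155) = (√((-1*1/21 - 35*⅓) + 80) + 72)*(-155) = (√((-1/21 - 35/3) + 80) + 72)*(-155) = (√(-82/7 + 80) + 72)*(-155) = (√(478/7) + 72)*(-155) = (√3346/7 + 72)*(-155) = (72 + √3346/7)*(-155) = -11160 - 155*√3346/7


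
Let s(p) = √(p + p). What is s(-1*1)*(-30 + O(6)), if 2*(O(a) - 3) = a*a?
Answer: -9*I*√2 ≈ -12.728*I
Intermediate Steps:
O(a) = 3 + a²/2 (O(a) = 3 + (a*a)/2 = 3 + a²/2)
s(p) = √2*√p (s(p) = √(2*p) = √2*√p)
s(-1*1)*(-30 + O(6)) = (√2*√(-1*1))*(-30 + (3 + (½)*6²)) = (√2*√(-1))*(-30 + (3 + (½)*36)) = (√2*I)*(-30 + (3 + 18)) = (I*√2)*(-30 + 21) = (I*√2)*(-9) = -9*I*√2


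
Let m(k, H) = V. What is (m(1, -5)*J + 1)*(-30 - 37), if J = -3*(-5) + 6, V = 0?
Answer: -67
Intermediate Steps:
J = 21 (J = 15 + 6 = 21)
m(k, H) = 0
(m(1, -5)*J + 1)*(-30 - 37) = (0*21 + 1)*(-30 - 37) = (0 + 1)*(-67) = 1*(-67) = -67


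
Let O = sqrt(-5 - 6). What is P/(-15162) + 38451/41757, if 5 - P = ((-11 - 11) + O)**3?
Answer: 18719147/70346626 + 1441*I*sqrt(11)/15162 ≈ 0.2661 + 0.31521*I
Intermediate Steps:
O = I*sqrt(11) (O = sqrt(-11) = I*sqrt(11) ≈ 3.3166*I)
P = 5 - (-22 + I*sqrt(11))**3 (P = 5 - ((-11 - 11) + I*sqrt(11))**3 = 5 - (-22 + I*sqrt(11))**3 ≈ 9927.0 - 4779.3*I)
P/(-15162) + 38451/41757 = (9927 - 1441*I*sqrt(11))/(-15162) + 38451/41757 = (9927 - 1441*I*sqrt(11))*(-1/15162) + 38451*(1/41757) = (-3309/5054 + 1441*I*sqrt(11)/15162) + 12817/13919 = 18719147/70346626 + 1441*I*sqrt(11)/15162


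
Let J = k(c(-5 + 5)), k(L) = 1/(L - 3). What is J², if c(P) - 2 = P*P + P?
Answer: 1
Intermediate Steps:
c(P) = 2 + P + P² (c(P) = 2 + (P*P + P) = 2 + (P² + P) = 2 + (P + P²) = 2 + P + P²)
k(L) = 1/(-3 + L)
J = -1 (J = 1/(-3 + (2 + (-5 + 5) + (-5 + 5)²)) = 1/(-3 + (2 + 0 + 0²)) = 1/(-3 + (2 + 0 + 0)) = 1/(-3 + 2) = 1/(-1) = -1)
J² = (-1)² = 1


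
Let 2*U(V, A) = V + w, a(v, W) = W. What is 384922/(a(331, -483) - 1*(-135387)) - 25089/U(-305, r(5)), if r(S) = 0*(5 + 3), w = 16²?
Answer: 484862435/472164 ≈ 1026.9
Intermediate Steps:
w = 256
r(S) = 0 (r(S) = 0*8 = 0)
U(V, A) = 128 + V/2 (U(V, A) = (V + 256)/2 = (256 + V)/2 = 128 + V/2)
384922/(a(331, -483) - 1*(-135387)) - 25089/U(-305, r(5)) = 384922/(-483 - 1*(-135387)) - 25089/(128 + (½)*(-305)) = 384922/(-483 + 135387) - 25089/(128 - 305/2) = 384922/134904 - 25089/(-49/2) = 384922*(1/134904) - 25089*(-2/49) = 192461/67452 + 50178/49 = 484862435/472164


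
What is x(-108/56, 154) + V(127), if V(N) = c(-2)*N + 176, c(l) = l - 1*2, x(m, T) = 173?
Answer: -159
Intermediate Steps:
c(l) = -2 + l (c(l) = l - 2 = -2 + l)
V(N) = 176 - 4*N (V(N) = (-2 - 2)*N + 176 = -4*N + 176 = 176 - 4*N)
x(-108/56, 154) + V(127) = 173 + (176 - 4*127) = 173 + (176 - 508) = 173 - 332 = -159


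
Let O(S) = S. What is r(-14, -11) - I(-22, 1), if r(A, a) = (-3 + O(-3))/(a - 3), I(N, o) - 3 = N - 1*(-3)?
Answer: 115/7 ≈ 16.429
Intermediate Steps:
I(N, o) = 6 + N (I(N, o) = 3 + (N - 1*(-3)) = 3 + (N + 3) = 3 + (3 + N) = 6 + N)
r(A, a) = -6/(-3 + a) (r(A, a) = (-3 - 3)/(a - 3) = -6/(-3 + a))
r(-14, -11) - I(-22, 1) = -6/(-3 - 11) - (6 - 22) = -6/(-14) - 1*(-16) = -6*(-1/14) + 16 = 3/7 + 16 = 115/7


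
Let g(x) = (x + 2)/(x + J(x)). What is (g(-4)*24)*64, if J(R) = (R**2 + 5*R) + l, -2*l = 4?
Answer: 1536/5 ≈ 307.20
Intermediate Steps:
l = -2 (l = -1/2*4 = -2)
J(R) = -2 + R**2 + 5*R (J(R) = (R**2 + 5*R) - 2 = -2 + R**2 + 5*R)
g(x) = (2 + x)/(-2 + x**2 + 6*x) (g(x) = (x + 2)/(x + (-2 + x**2 + 5*x)) = (2 + x)/(-2 + x**2 + 6*x))
(g(-4)*24)*64 = (((2 - 4)/(-2 + (-4)**2 + 6*(-4)))*24)*64 = ((-2/(-2 + 16 - 24))*24)*64 = ((-2/(-10))*24)*64 = (-1/10*(-2)*24)*64 = ((1/5)*24)*64 = (24/5)*64 = 1536/5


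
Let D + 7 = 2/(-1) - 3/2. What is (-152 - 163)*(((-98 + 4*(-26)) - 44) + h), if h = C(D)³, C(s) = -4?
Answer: 97650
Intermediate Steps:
D = -21/2 (D = -7 + (2/(-1) - 3/2) = -7 + (2*(-1) - 3*½) = -7 + (-2 - 3/2) = -7 - 7/2 = -21/2 ≈ -10.500)
h = -64 (h = (-4)³ = -64)
(-152 - 163)*(((-98 + 4*(-26)) - 44) + h) = (-152 - 163)*(((-98 + 4*(-26)) - 44) - 64) = -315*(((-98 - 104) - 44) - 64) = -315*((-202 - 44) - 64) = -315*(-246 - 64) = -315*(-310) = 97650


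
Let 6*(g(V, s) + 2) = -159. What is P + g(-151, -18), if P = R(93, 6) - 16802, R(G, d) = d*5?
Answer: -33601/2 ≈ -16801.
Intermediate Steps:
R(G, d) = 5*d
g(V, s) = -57/2 (g(V, s) = -2 + (1/6)*(-159) = -2 - 53/2 = -57/2)
P = -16772 (P = 5*6 - 16802 = 30 - 16802 = -16772)
P + g(-151, -18) = -16772 - 57/2 = -33601/2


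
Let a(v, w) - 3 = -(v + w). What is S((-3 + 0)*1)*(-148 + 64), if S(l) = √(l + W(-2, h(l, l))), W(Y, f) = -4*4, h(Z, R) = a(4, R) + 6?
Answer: -84*I*√19 ≈ -366.15*I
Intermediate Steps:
a(v, w) = 3 - v - w (a(v, w) = 3 - (v + w) = 3 + (-v - w) = 3 - v - w)
h(Z, R) = 5 - R (h(Z, R) = (3 - 1*4 - R) + 6 = (3 - 4 - R) + 6 = (-1 - R) + 6 = 5 - R)
W(Y, f) = -16
S(l) = √(-16 + l) (S(l) = √(l - 16) = √(-16 + l))
S((-3 + 0)*1)*(-148 + 64) = √(-16 + (-3 + 0)*1)*(-148 + 64) = √(-16 - 3*1)*(-84) = √(-16 - 3)*(-84) = √(-19)*(-84) = (I*√19)*(-84) = -84*I*√19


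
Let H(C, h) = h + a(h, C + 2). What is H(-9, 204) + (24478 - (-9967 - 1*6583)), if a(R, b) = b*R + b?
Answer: 39797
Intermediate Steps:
a(R, b) = b + R*b (a(R, b) = R*b + b = b + R*b)
H(C, h) = h + (1 + h)*(2 + C) (H(C, h) = h + (C + 2)*(1 + h) = h + (2 + C)*(1 + h) = h + (1 + h)*(2 + C))
H(-9, 204) + (24478 - (-9967 - 1*6583)) = (204 + (1 + 204)*(2 - 9)) + (24478 - (-9967 - 1*6583)) = (204 + 205*(-7)) + (24478 - (-9967 - 6583)) = (204 - 1435) + (24478 - 1*(-16550)) = -1231 + (24478 + 16550) = -1231 + 41028 = 39797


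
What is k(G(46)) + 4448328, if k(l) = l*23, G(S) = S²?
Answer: 4496996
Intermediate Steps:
k(l) = 23*l
k(G(46)) + 4448328 = 23*46² + 4448328 = 23*2116 + 4448328 = 48668 + 4448328 = 4496996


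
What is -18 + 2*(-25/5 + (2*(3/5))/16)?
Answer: -557/20 ≈ -27.850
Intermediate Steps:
-18 + 2*(-25/5 + (2*(3/5))/16) = -18 + 2*(-25*⅕ + (2*(3*(⅕)))*(1/16)) = -18 + 2*(-5 + (2*(⅗))*(1/16)) = -18 + 2*(-5 + (6/5)*(1/16)) = -18 + 2*(-5 + 3/40) = -18 + 2*(-197/40) = -18 - 197/20 = -557/20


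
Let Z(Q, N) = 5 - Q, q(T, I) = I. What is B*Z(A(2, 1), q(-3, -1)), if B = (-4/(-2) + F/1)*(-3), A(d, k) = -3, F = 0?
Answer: -48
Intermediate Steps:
B = -6 (B = (-4/(-2) + 0/1)*(-3) = (-4*(-½) + 0*1)*(-3) = (2 + 0)*(-3) = 2*(-3) = -6)
B*Z(A(2, 1), q(-3, -1)) = -6*(5 - 1*(-3)) = -6*(5 + 3) = -6*8 = -48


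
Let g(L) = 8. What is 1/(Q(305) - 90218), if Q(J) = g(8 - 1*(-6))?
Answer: -1/90210 ≈ -1.1085e-5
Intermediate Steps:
Q(J) = 8
1/(Q(305) - 90218) = 1/(8 - 90218) = 1/(-90210) = -1/90210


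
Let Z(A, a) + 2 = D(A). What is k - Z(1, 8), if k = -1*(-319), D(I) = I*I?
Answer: 320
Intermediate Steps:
D(I) = I**2
Z(A, a) = -2 + A**2
k = 319
k - Z(1, 8) = 319 - (-2 + 1**2) = 319 - (-2 + 1) = 319 - 1*(-1) = 319 + 1 = 320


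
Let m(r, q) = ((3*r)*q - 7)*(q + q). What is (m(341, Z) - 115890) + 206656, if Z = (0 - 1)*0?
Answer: 90766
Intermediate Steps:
Z = 0 (Z = -1*0 = 0)
m(r, q) = 2*q*(-7 + 3*q*r) (m(r, q) = (3*q*r - 7)*(2*q) = (-7 + 3*q*r)*(2*q) = 2*q*(-7 + 3*q*r))
(m(341, Z) - 115890) + 206656 = (2*0*(-7 + 3*0*341) - 115890) + 206656 = (2*0*(-7 + 0) - 115890) + 206656 = (2*0*(-7) - 115890) + 206656 = (0 - 115890) + 206656 = -115890 + 206656 = 90766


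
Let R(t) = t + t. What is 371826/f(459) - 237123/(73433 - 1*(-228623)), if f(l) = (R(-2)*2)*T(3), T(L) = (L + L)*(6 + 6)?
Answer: -780894841/1208224 ≈ -646.32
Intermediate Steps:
R(t) = 2*t
T(L) = 24*L (T(L) = (2*L)*12 = 24*L)
f(l) = -576 (f(l) = ((2*(-2))*2)*(24*3) = -4*2*72 = -8*72 = -576)
371826/f(459) - 237123/(73433 - 1*(-228623)) = 371826/(-576) - 237123/(73433 - 1*(-228623)) = 371826*(-1/576) - 237123/(73433 + 228623) = -20657/32 - 237123/302056 = -780894841/1208224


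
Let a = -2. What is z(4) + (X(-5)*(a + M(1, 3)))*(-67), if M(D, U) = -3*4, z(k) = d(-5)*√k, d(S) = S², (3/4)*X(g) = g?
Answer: -18610/3 ≈ -6203.3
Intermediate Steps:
X(g) = 4*g/3
z(k) = 25*√k (z(k) = (-5)²*√k = 25*√k)
M(D, U) = -12
z(4) + (X(-5)*(a + M(1, 3)))*(-67) = 25*√4 + (((4/3)*(-5))*(-2 - 12))*(-67) = 25*2 - 20/3*(-14)*(-67) = 50 + (280/3)*(-67) = 50 - 18760/3 = -18610/3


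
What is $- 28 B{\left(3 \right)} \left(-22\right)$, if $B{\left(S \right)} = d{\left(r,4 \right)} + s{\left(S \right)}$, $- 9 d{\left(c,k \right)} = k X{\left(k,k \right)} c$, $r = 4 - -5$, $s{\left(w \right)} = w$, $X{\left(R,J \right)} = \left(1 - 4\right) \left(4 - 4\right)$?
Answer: $1848$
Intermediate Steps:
$X{\left(R,J \right)} = 0$ ($X{\left(R,J \right)} = \left(-3\right) 0 = 0$)
$r = 9$ ($r = 4 + 5 = 9$)
$d{\left(c,k \right)} = 0$ ($d{\left(c,k \right)} = - \frac{k 0 c}{9} = - \frac{0 c}{9} = \left(- \frac{1}{9}\right) 0 = 0$)
$B{\left(S \right)} = S$ ($B{\left(S \right)} = 0 + S = S$)
$- 28 B{\left(3 \right)} \left(-22\right) = \left(-28\right) 3 \left(-22\right) = \left(-84\right) \left(-22\right) = 1848$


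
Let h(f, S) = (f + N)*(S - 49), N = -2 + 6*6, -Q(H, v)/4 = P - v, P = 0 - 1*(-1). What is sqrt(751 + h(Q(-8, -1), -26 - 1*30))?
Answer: I*sqrt(1979) ≈ 44.486*I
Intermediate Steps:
P = 1 (P = 0 + 1 = 1)
Q(H, v) = -4 + 4*v (Q(H, v) = -4*(1 - v) = -4 + 4*v)
N = 34 (N = -2 + 36 = 34)
h(f, S) = (-49 + S)*(34 + f) (h(f, S) = (f + 34)*(S - 49) = (34 + f)*(-49 + S) = (-49 + S)*(34 + f))
sqrt(751 + h(Q(-8, -1), -26 - 1*30)) = sqrt(751 + (-1666 - 49*(-4 + 4*(-1)) + 34*(-26 - 1*30) + (-26 - 1*30)*(-4 + 4*(-1)))) = sqrt(751 + (-1666 - 49*(-4 - 4) + 34*(-26 - 30) + (-26 - 30)*(-4 - 4))) = sqrt(751 + (-1666 - 49*(-8) + 34*(-56) - 56*(-8))) = sqrt(751 + (-1666 + 392 - 1904 + 448)) = sqrt(751 - 2730) = sqrt(-1979) = I*sqrt(1979)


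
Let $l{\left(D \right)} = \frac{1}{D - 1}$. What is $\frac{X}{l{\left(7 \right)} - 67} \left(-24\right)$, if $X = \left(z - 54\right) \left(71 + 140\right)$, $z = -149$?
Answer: $- \frac{6167952}{401} \approx -15381.0$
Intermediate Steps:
$l{\left(D \right)} = \frac{1}{-1 + D}$
$X = -42833$ ($X = \left(-149 - 54\right) \left(71 + 140\right) = \left(-203\right) 211 = -42833$)
$\frac{X}{l{\left(7 \right)} - 67} \left(-24\right) = - \frac{42833}{\frac{1}{-1 + 7} - 67} \left(-24\right) = - \frac{42833}{\frac{1}{6} - 67} \left(-24\right) = - \frac{42833}{- \frac{401}{6}} \left(-24\right) = \left(-42833\right) \left(- \frac{6}{401}\right) \left(-24\right) = \frac{256998}{401} \left(-24\right) = - \frac{6167952}{401}$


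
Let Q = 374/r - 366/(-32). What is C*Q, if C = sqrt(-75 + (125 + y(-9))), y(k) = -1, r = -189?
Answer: 28603/432 ≈ 66.211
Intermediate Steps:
Q = 28603/3024 (Q = 374/(-189) - 366/(-32) = 374*(-1/189) - 366*(-1/32) = -374/189 + 183/16 = 28603/3024 ≈ 9.4587)
C = 7 (C = sqrt(-75 + (125 - 1)) = sqrt(-75 + 124) = sqrt(49) = 7)
C*Q = 7*(28603/3024) = 28603/432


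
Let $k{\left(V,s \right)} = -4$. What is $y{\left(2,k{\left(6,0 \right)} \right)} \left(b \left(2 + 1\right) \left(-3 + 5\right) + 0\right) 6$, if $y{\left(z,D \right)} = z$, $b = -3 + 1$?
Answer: $-144$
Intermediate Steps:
$b = -2$
$y{\left(2,k{\left(6,0 \right)} \right)} \left(b \left(2 + 1\right) \left(-3 + 5\right) + 0\right) 6 = 2 \left(- 2 \left(2 + 1\right) \left(-3 + 5\right) + 0\right) 6 = 2 \left(- 2 \cdot 3 \cdot 2 + 0\right) 6 = 2 \left(\left(-2\right) 6 + 0\right) 6 = 2 \left(-12 + 0\right) 6 = 2 \left(-12\right) 6 = \left(-24\right) 6 = -144$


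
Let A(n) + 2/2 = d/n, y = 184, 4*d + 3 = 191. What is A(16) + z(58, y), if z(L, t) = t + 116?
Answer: 4831/16 ≈ 301.94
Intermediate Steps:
d = 47 (d = -3/4 + (1/4)*191 = -3/4 + 191/4 = 47)
z(L, t) = 116 + t
A(n) = -1 + 47/n
A(16) + z(58, y) = (47 - 1*16)/16 + (116 + 184) = (47 - 16)/16 + 300 = (1/16)*31 + 300 = 31/16 + 300 = 4831/16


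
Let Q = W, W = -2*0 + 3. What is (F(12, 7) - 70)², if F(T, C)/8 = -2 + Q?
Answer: 3844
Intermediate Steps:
W = 3 (W = 0 + 3 = 3)
Q = 3
F(T, C) = 8 (F(T, C) = 8*(-2 + 3) = 8*1 = 8)
(F(12, 7) - 70)² = (8 - 70)² = (-62)² = 3844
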